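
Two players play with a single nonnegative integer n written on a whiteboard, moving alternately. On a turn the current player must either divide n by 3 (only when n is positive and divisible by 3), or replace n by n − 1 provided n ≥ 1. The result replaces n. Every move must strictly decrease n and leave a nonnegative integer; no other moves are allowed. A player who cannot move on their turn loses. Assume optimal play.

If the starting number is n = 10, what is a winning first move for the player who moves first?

Move to 9.

Compute win/loss labels from the base case upward. A position with no move is L. Any other position is W if it can reach an L in one move, else L.
n=0: no move → L
n=1: can move to 0, which is L ⇒ W
n=2: the only move is to 1(W), a W ⇒ L
n=3: can move to 2, which is L ⇒ W
n=4: the only move is to 3(W), a W ⇒ L
n=5: can move to 4, which is L ⇒ W
n=6: can move to 2, which is L ⇒ W
n=7: the only move is to 6(W), a W ⇒ L
n=8: can move to 7, which is L ⇒ W
n=9: moves to 3(W), 8(W); every one is W ⇒ L
n=10: can move to 9, which is L ⇒ W
From 10, the L positions reachable in one move are: 9.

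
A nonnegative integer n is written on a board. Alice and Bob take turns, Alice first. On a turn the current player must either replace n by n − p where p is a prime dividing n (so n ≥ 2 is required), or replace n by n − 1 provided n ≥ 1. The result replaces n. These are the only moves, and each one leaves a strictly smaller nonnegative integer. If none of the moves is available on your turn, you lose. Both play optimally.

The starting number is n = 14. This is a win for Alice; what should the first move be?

Move to 12.

Use the standard recursion: the mover loses at a terminal position; elsewhere, the mover wins exactly when some move hands the opponent an L position.
n=0: no move → L
n=1: can move to 0, which is L ⇒ W
n=2: can move to 0, which is L ⇒ W
n=3: can move to 0, which is L ⇒ W
n=4: moves to 2(W), 3(W); every one is W ⇒ L
n=5: can move to 0, which is L ⇒ W
n=6: can move to 4, which is L ⇒ W
n=7: can move to 0, which is L ⇒ W
n=8: moves to 6(W), 7(W); every one is W ⇒ L
n=9: can move to 8, which is L ⇒ W
n=10: can move to 8, which is L ⇒ W
n=11: can move to 0, which is L ⇒ W
n=12: moves to 9(W), 10(W), 11(W); every one is W ⇒ L
n=13: can move to 0, which is L ⇒ W
n=14: can move to 12, which is L ⇒ W
From 14, the L positions reachable in one move are: 12.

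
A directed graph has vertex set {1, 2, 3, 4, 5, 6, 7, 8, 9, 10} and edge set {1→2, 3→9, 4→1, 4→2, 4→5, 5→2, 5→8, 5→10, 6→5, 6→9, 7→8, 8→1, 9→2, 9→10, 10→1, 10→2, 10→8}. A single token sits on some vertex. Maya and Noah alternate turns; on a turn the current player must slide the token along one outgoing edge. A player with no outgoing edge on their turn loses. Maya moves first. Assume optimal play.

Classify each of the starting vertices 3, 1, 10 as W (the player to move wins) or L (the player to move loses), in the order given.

Build the W/L table. Terminal = L. A non-terminal position is W if it has a move to some L; otherwise it is L.
Every edge goes from a vertex to one that appears earlier in the order 2, 1, 8, 10, 9, 5, 4, 7, 6, 3, so processing vertices in that order labels each vertex after all of its successors.
2: no outgoing edge → L
1: reaches L-position 2 → W
8: only reaches 1(W), which is W → L
10: reaches L-position 8 → W
9: reaches L-position 2 → W
5: reaches L-position 8 → W
4: reaches L-position 2 → W
7: reaches L-position 8 → W
6: only reaches 5(W), 9(W), all W → L
3: only reaches 9(W), which is W → L

3: L, 1: W, 10: W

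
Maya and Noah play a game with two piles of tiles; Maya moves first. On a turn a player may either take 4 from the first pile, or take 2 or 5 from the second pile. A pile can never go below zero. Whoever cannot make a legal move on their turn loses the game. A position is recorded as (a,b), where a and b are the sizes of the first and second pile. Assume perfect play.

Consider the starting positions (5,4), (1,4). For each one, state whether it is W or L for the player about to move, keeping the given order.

(5,4): W, (1,4): L

Work bottom-up. With no move the player to move loses. Otherwise the position is W if at least one move leads to an L position for the opponent, and L if every move leads to a W.
No move ever increases a pile, so every position that can arise here has a ≤ 5 and b ≤ 4; it is enough to label the cells with 0 ≤ a ≤ 5 and 0 ≤ b ≤ 4.
Every move lowers a or b (never raises either), so fill the grid row by row in increasing a, and left to right within a row: each cell's successors are then already labelled.
      b=0  b=1  b=2  b=3  b=4
a=0:    L    L    W    W    L
a=1:    L    L    W    W    L
a=2:    L    L    W    W    L
a=3:    L    L    W    W    L
a=4:    W    W    L    L    W
a=5:    W    W    L    L    W
Cells with no legal move (terminal, hence L): (0,0), (0,1), (1,0), (1,1), (2,0), (2,1), (3,0), (3,1).
The remaining L cells, each justified by listing all of its moves:
(0,4): the only move is to (0,2)(W), a W ⇒ L
(1,4): the only move is to (1,2)(W), a W ⇒ L
(2,4): the only move is to (2,2)(W), a W ⇒ L
(3,4): the only move is to (3,2)(W), a W ⇒ L
(4,2): moves to (0,2)(W), (4,0)(W); every one is W ⇒ L
(4,3): moves to (0,3)(W), (4,1)(W); every one is W ⇒ L
(5,2): moves to (1,2)(W), (5,0)(W); every one is W ⇒ L
(5,3): moves to (1,3)(W), (5,1)(W); every one is W ⇒ L
Every other cell has at least one move into one of the L cells above, so it is W.
(5,4): the move to (1,4) reaches an L cell, so W
(1,4): one of the L cells justified above, so L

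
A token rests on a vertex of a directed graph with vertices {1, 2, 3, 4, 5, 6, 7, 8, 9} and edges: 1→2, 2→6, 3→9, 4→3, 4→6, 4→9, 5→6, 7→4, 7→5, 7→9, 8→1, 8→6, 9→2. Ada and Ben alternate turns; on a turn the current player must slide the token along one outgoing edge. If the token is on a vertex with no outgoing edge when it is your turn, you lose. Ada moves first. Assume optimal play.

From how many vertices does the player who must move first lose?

Build the W/L table. Terminal = L. A non-terminal position is W if it has a move to some L; otherwise it is L.
Every edge goes from a vertex to one that appears earlier in the order 6, 2, 9, 3, 5, 4, 7, 1, 8, so processing vertices in that order labels each vertex after all of its successors.
6: no outgoing edge → L
2: can move to 6, which is L ⇒ W
9: the only move is to 2(W), a W ⇒ L
3: can move to 9, which is L ⇒ W
5: can move to 6, which is L ⇒ W
4: can move to 9, which is L ⇒ W
7: can move to 9, which is L ⇒ W
1: the only move is to 2(W), a W ⇒ L
8: can move to 1, which is L ⇒ W
The L vertices are 1, 6, 9; that is 3 in all.

3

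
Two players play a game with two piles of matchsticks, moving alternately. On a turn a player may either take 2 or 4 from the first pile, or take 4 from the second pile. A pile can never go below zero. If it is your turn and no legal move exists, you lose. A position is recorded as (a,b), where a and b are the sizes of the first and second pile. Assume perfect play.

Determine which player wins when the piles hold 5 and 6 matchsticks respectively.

The first player wins.

Label each position W (a win for the player to move) or L (a loss). A position with no legal move is L; any other position is W exactly when some move reaches an L, and L when every move reaches a W.
No move ever increases a pile, so every position that can arise here has a ≤ 5 and b ≤ 6; it is enough to label the cells with 0 ≤ a ≤ 5 and 0 ≤ b ≤ 6.
Every move lowers a or b (never raises either), so fill the grid row by row in increasing a, and left to right within a row: each cell's successors are then already labelled.
      b=0  b=1  b=2  b=3  b=4  b=5  b=6
a=0:    L    L    L    L    W    W    W
a=1:    L    L    L    L    W    W    W
a=2:    W    W    W    W    L    L    L
a=3:    W    W    W    W    L    L    L
a=4:    W    W    W    W    W    W    W
a=5:    W    W    W    W    W    W    W
Cells with no legal move (terminal, hence L): (0,0), (0,1), (0,2), (0,3), (1,0), (1,1), (1,2), (1,3).
The remaining L cells, each justified by listing all of its moves:
(2,4): L (options (0,4)(W), (2,0)(W) are all W)
(2,5): L (options (0,5)(W), (2,1)(W) are all W)
(2,6): L (options (0,6)(W), (2,2)(W) are all W)
(3,4): L (options (1,4)(W), (3,0)(W) are all W)
(3,5): L (options (1,5)(W), (3,1)(W) are all W)
(3,6): L (options (1,6)(W), (3,2)(W) are all W)
Every other cell has at least one move into one of the L cells above, so it is W.
The starting position (5,6) is W: the player to move should move to (3,6), handing over an L position.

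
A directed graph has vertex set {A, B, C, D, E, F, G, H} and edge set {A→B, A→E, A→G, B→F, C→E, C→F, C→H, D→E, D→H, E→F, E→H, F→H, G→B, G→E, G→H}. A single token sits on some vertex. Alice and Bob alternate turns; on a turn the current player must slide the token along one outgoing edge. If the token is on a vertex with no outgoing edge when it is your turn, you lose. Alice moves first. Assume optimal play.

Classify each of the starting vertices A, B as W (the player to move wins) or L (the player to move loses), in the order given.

A: W, B: L

Work bottom-up. With no move the player to move loses. Otherwise the position is W if at least one move leads to an L position for the opponent, and L if every move leads to a W.
Every edge goes from a vertex to one that appears earlier in the order H, F, E, C, D, B, G, A, so processing vertices in that order labels each vertex after all of its successors.
H: no outgoing edge → L
F: W (go to H, an L position)
E: W (go to H, an L position)
C: W (go to H, an L position)
D: W (go to H, an L position)
B: L (sole option F(W) is W)
G: W (go to B, an L position)
A: W (go to B, an L position)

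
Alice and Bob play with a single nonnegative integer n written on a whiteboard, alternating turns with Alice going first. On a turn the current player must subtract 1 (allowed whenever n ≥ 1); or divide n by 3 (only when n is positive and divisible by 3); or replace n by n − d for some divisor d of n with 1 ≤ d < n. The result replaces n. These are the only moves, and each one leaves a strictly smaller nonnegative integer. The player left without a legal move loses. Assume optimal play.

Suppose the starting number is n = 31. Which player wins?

Build the W/L table. Terminal = L. A non-terminal position is W if it has a move to some L; otherwise it is L.
n=0: no move → L
n=1: W (go to 0, an L position)
n=2: L (sole option 1(W) is W)
n=3: W (go to 2, an L position)
n=4: W (go to 2, an L position)
n=5: L (sole option 4(W) is W)
n=6: W (go to 2, an L position)
n=7: L (sole option 6(W) is W)
n=8: W (go to 7, an L position)
n=9: L (options 3(W), 6(W), 8(W) are all W)
n=10: W (go to 5, an L position)
n=11: L (sole option 10(W) is W)
n=12: W (go to 9, an L position)
n=13: L (sole option 12(W) is W)
n=14: W (go to 7, an L position)
n=15: W (go to 5, an L position)
n=16: L (options 8(W), 12(W), 14(W), 15(W) are all W)
n=17: W (go to 16, an L position)
n=18: W (go to 9, an L position)
n=19: L (sole option 18(W) is W)
n=20: W (go to 16, an L position)
n=21: W (go to 7, an L position)
n=22: W (go to 11, an L position)
n=23: L (sole option 22(W) is W)
n=24: W (go to 16, an L position)
n=25: L (options 20(W), 24(W) are all W)
n=26: W (go to 13, an L position)
n=27: W (go to 9, an L position)
n=28: L (options 14(W), 21(W), 24(W), 26(W), 27(W) are all W)
n=29: W (go to 28, an L position)
n=30: W (go to 25, an L position)
n=31: L (sole option 30(W) is W)
Every move from 31 reaches a W position, so the mover loses.

Bob wins.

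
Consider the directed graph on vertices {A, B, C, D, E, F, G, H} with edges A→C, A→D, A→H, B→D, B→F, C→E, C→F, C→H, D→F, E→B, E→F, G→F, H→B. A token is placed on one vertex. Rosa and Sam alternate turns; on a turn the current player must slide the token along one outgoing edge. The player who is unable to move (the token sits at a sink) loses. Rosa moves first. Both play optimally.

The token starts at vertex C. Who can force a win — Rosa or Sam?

Rosa wins.

Compute win/loss labels from the base case upward. A position with no move is L. Any other position is W if it can reach an L in one move, else L.
Every edge goes from a vertex to one that appears earlier in the order F, D, B, G, H, E, C, A, so processing vertices in that order labels each vertex after all of its successors.
F: no outgoing edge → L
D: →F(L), so W
B: →F(L), so W
G: →F(L), so W
H: →B(W) only, which is W, so L
E: →F(L), so W
C: →H(L), so W
A: →H(L), so W
From C Rosa can move to H, reaching an L position.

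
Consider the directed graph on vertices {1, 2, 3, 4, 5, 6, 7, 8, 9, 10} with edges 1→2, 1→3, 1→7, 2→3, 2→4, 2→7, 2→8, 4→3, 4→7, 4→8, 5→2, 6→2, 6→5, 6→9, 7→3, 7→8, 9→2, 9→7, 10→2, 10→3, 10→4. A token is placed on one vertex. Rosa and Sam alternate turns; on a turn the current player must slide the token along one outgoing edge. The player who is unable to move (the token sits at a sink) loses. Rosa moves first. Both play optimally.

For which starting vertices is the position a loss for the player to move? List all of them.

Label each position W (a win for the player to move) or L (a loss). A position with no legal move is L; any other position is W exactly when some move reaches an L, and L when every move reaches a W.
Every edge goes from a vertex to one that appears earlier in the order 8, 3, 7, 4, 2, 1, 9, 5, 10, 6, so processing vertices in that order labels each vertex after all of its successors.
8: no outgoing edge → L
3: no outgoing edge → L
7: can move to 3, which is L ⇒ W
4: can move to 3, which is L ⇒ W
2: can move to 3, which is L ⇒ W
1: can move to 3, which is L ⇒ W
9: moves to 2(W), 7(W); every one is W ⇒ L
5: the only move is to 2(W), a W ⇒ L
10: can move to 3, which is L ⇒ W
6: can move to 5, which is L ⇒ W
The losing starting vertices are exactly the entries labelled L in this table (4 of them).

3, 5, 8, 9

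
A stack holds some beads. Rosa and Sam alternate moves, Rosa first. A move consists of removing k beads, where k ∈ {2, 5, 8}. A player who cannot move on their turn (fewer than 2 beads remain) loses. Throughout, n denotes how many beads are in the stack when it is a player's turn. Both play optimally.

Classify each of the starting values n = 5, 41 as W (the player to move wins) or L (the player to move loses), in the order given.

Label each position W (a win for the player to move) or L (a loss). A position with no legal move is L; any other position is W exactly when some move reaches an L, and L when every move reaches a W.
n=0: no move → L
n=1: no move → L
n=2: →0(L), so W
n=3: →1(L), so W
n=4: →2(W) only, which is W, so L
n=5: →0(L), so W
n=6: →4(L), so W
n=7: →5(W), 2(W) — all W, so L
n=8: →0(L), so W
n=9: →7(L), so W
n=10: →8(W), 5(W), 2(W) — all W, so L
n=11: →9(W), 6(W), 3(W) — all W, so L
n=12: →10(L), so W
n=13: →11(L), so W
n=14: →12(W), 9(W), 6(W) — all W, so L
n=15: →10(L), so W
n=16: →14(L), so W
n=17: →15(W), 12(W), 9(W) — all W, so L
n=18: →10(L), so W
n=19: →17(L), so W
n=20: →18(W), 15(W), 12(W) — all W, so L
n=21: →19(W), 16(W), 13(W) — all W, so L
n=22: →20(L), so W
n=23: →21(L), so W
n=24: →22(W), 19(W), 16(W) — all W, so L
n=25: →20(L), so W
n=26: →24(L), so W
n=27: →25(W), 22(W), 19(W) — all W, so L
n=28: →20(L), so W
n=29: →27(L), so W
n=30: →28(W), 25(W), 22(W) — all W, so L
n=31: →29(W), 26(W), 23(W) — all W, so L
n=32: →30(L), so W
n=33: →31(L), so W
n=34: →32(W), 29(W), 26(W) — all W, so L
n=35: →30(L), so W
n=36: →34(L), so W
n=37: →35(W), 32(W), 29(W) — all W, so L
n=38: →30(L), so W
n=39: →37(L), so W
n=40: →38(W), 35(W), 32(W) — all W, so L
n=41: →39(W), 36(W), 33(W) — all W, so L

5: W, 41: L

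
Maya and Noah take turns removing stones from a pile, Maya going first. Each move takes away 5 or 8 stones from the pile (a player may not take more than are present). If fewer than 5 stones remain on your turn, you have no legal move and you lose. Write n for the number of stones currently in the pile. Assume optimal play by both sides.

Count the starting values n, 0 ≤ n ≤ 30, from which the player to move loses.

15

Positions with no move are L. A position that does have a move is losing for the player to move precisely when every available move leads to a winning position for the opponent. Fill in the labels:
n=0: no move → L
n=1: no move → L
n=2: no move → L
n=3: no move → L
n=4: no move → L
n=5: W (go to 0, an L position)
n=6: W (go to 1, an L position)
n=7: W (go to 2, an L position)
n=8: W (go to 3, an L position)
n=9: W (go to 4, an L position)
n=10: W (go to 2, an L position)
n=11: W (go to 3, an L position)
n=12: W (go to 4, an L position)
n=13: L (options 8(W), 5(W) are all W)
n=14: L (options 9(W), 6(W) are all W)
n=15: L (options 10(W), 7(W) are all W)
n=16: L (options 11(W), 8(W) are all W)
n=17: L (options 12(W), 9(W) are all W)
n=18: W (go to 13, an L position)
n=19: W (go to 14, an L position)
n=20: W (go to 15, an L position)
n=21: W (go to 16, an L position)
n=22: W (go to 17, an L position)
n=23: W (go to 15, an L position)
n=24: W (go to 16, an L position)
n=25: W (go to 17, an L position)
n=26: L (options 21(W), 18(W) are all W)
n=27: L (options 22(W), 19(W) are all W)
n=28: L (options 23(W), 20(W) are all W)
n=29: L (options 24(W), 21(W) are all W)
n=30: L (options 25(W), 22(W) are all W)
L entries with 0 ≤ n ≤ 30: n = 0, 1, 2, 3, 4, 13, 14, 15, 16, 17, 26, 27, 28, 29, 30; that makes 15.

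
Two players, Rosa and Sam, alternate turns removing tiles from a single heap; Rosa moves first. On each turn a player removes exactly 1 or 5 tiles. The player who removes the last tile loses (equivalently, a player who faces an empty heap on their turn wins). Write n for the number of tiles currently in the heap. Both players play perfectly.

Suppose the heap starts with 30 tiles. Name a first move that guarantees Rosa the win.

Remove 1, leaving 29.

Use the standard recursion: the mover wins at a terminal position; elsewhere, the mover wins exactly when some move hands the opponent an L position.
n=0: no move; the opponent has just taken the last tile and therefore loses → W
n=1: →0(W) only, which is W, so L
n=2: →1(L), so W
n=3: →2(W) only, which is W, so L
n=4: →3(L), so W
n=5: →4(W), 0(W) — all W, so L
n=6: →5(L), so W
n=7: →6(W), 2(W) — all W, so L
n=8: →7(L), so W
n=9: →8(W), 4(W) — all W, so L
n=10: →9(L), so W
n=11: →10(W), 6(W) — all W, so L
n=12: →11(L), so W
n=13: →12(W), 8(W) — all W, so L
n=14: →13(L), so W
n=15: →14(W), 10(W) — all W, so L
n=16: →15(L), so W
n=17: →16(W), 12(W) — all W, so L
n=18: →17(L), so W
n=19: →18(W), 14(W) — all W, so L
n=20: →19(L), so W
n=21: →20(W), 16(W) — all W, so L
n=22: →21(L), so W
n=23: →22(W), 18(W) — all W, so L
n=24: →23(L), so W
n=25: →24(W), 20(W) — all W, so L
n=26: →25(L), so W
n=27: →26(W), 22(W) — all W, so L
n=28: →27(L), so W
n=29: →28(W), 24(W) — all W, so L
n=30: →29(L), so W
From 30, the L positions reachable in one move are: 29, 25. Any move reaching one of these is winning.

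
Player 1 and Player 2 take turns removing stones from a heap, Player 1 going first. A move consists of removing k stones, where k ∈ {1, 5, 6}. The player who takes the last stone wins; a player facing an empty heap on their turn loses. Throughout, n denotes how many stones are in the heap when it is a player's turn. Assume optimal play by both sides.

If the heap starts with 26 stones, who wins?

Label each position W (a win for the player to move) or L (a loss). A position with no legal move is L; any other position is W exactly when some move reaches an L, and L when every move reaches a W.
n=0: no move → L
n=1: reaches L-position 0 → W
n=2: only reaches 1(W), which is W → L
n=3: reaches L-position 2 → W
n=4: only reaches 3(W), which is W → L
n=5: reaches L-position 4 → W
n=6: reaches L-position 0 → W
n=7: reaches L-position 2 → W
n=8: reaches L-position 2 → W
n=9: reaches L-position 4 → W
n=10: reaches L-position 4 → W
n=11: only reaches 10(W), 6(W), 5(W), all W → L
n=12: reaches L-position 11 → W
n=13: only reaches 12(W), 8(W), 7(W), all W → L
n=14: reaches L-position 13 → W
n=15: only reaches 14(W), 10(W), 9(W), all W → L
n=16: reaches L-position 15 → W
n=17: reaches L-position 11 → W
n=18: reaches L-position 13 → W
n=19: reaches L-position 13 → W
n=20: reaches L-position 15 → W
n=21: reaches L-position 15 → W
n=22: only reaches 21(W), 17(W), 16(W), all W → L
n=23: reaches L-position 22 → W
n=24: only reaches 23(W), 19(W), 18(W), all W → L
n=25: reaches L-position 24 → W
n=26: only reaches 25(W), 21(W), 20(W), all W → L
The starting position 26 is L: whatever Player 1 does, the opponent receives a W position.

Player 2 wins.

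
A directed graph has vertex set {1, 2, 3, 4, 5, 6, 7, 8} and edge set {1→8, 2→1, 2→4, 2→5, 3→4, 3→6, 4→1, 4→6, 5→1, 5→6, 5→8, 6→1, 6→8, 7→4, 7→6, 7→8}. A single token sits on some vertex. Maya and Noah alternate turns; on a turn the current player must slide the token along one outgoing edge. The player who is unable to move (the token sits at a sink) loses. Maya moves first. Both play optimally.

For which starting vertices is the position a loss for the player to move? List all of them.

4, 8

Classify positions by backward induction: terminal positions (no move available) are L. From any other position, the mover wins iff some move reaches an L.
Every edge goes from a vertex to one that appears earlier in the order 8, 1, 6, 5, 4, 7, 3, 2, so processing vertices in that order labels each vertex after all of its successors.
8: no outgoing edge → L
1: reaches L-position 8 → W
6: reaches L-position 8 → W
5: reaches L-position 8 → W
4: only reaches 6(W), 1(W), all W → L
7: reaches L-position 4 → W
3: reaches L-position 4 → W
2: reaches L-position 4 → W
The losing starting vertices are exactly the entries labelled L in this table (2 of them).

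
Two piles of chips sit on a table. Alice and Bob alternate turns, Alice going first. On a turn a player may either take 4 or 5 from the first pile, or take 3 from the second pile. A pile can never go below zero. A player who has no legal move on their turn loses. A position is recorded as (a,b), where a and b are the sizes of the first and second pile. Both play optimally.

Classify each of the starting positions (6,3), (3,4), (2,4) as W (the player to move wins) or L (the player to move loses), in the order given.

(6,3): L, (3,4): W, (2,4): W

Classify positions by backward induction: terminal positions (no move available) are L. From any other position, the mover wins iff some move reaches an L.
No move ever increases a pile, so every position that can arise here has a ≤ 6 and b ≤ 4; it is enough to label the cells with 0 ≤ a ≤ 6 and 0 ≤ b ≤ 4.
Every move lowers a or b (never raises either), so fill the grid row by row in increasing a, and left to right within a row: each cell's successors are then already labelled.
      b=0  b=1  b=2  b=3  b=4
a=0:    L    L    L    W    W
a=1:    L    L    L    W    W
a=2:    L    L    L    W    W
a=3:    L    L    L    W    W
a=4:    W    W    W    L    L
a=5:    W    W    W    L    L
a=6:    W    W    W    L    L
Cells with no legal move (terminal, hence L): (0,0), (0,1), (0,2), (1,0), (1,1), (1,2), (2,0), (2,1), (2,2), (3,0), (3,1), (3,2).
The remaining L cells, each justified by listing all of its moves:
(4,3): only reaches (0,3)(W), (4,0)(W), all W → L
(4,4): only reaches (0,4)(W), (4,1)(W), all W → L
(5,3): only reaches (1,3)(W), (0,3)(W), (5,0)(W), all W → L
(5,4): only reaches (1,4)(W), (0,4)(W), (5,1)(W), all W → L
(6,3): only reaches (2,3)(W), (1,3)(W), (6,0)(W), all W → L
(6,4): only reaches (2,4)(W), (1,4)(W), (6,1)(W), all W → L
Every other cell has at least one move into one of the L cells above, so it is W.
(6,3): one of the L cells justified above, so L
(3,4): the move to (3,1) reaches an L cell, so W
(2,4): the move to (2,1) reaches an L cell, so W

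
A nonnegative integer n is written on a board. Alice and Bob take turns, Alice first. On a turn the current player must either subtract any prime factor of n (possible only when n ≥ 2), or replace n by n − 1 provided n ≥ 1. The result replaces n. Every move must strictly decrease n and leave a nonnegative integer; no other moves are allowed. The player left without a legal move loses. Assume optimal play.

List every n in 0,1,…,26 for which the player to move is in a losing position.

0, 4, 8, 12, 16, 20, 24

Positions with no move are L. A position that does have a move is losing for the player to move precisely when every available move leads to a winning position for the opponent. Fill in the labels:
n=0: no move → L
n=1: →0(L), so W
n=2: →0(L), so W
n=3: →0(L), so W
n=4: →2(W), 3(W) — all W, so L
n=5: →0(L), so W
n=6: →4(L), so W
n=7: →0(L), so W
n=8: →6(W), 7(W) — all W, so L
n=9: →8(L), so W
n=10: →8(L), so W
n=11: →0(L), so W
n=12: →9(W), 10(W), 11(W) — all W, so L
n=13: →0(L), so W
n=14: →12(L), so W
n=15: →12(L), so W
n=16: →14(W), 15(W) — all W, so L
n=17: →0(L), so W
n=18: →16(L), so W
n=19: →0(L), so W
n=20: →15(W), 18(W), 19(W) — all W, so L
n=21: →20(L), so W
n=22: →20(L), so W
n=23: →0(L), so W
n=24: →21(W), 22(W), 23(W) — all W, so L
n=25: →20(L), so W
n=26: →24(L), so W
Reading off the rows marked L gives the requested list; there are 7 such values of n.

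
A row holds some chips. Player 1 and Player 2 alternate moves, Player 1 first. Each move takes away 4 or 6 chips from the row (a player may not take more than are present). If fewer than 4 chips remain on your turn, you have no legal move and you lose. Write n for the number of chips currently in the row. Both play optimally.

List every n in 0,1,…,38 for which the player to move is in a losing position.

0, 1, 2, 3, 10, 11, 12, 13, 20, 21, 22, 23, 30, 31, 32, 33

Positions with no move are L. A position that does have a move is losing for the player to move precisely when every available move leads to a winning position for the opponent. Fill in the labels:
n=0: no move → L
n=1: no move → L
n=2: no move → L
n=3: no move → L
n=4: →0(L), so W
n=5: →1(L), so W
n=6: →2(L), so W
n=7: →3(L), so W
n=8: →2(L), so W
n=9: →3(L), so W
n=10: →6(W), 4(W) — all W, so L
n=11: →7(W), 5(W) — all W, so L
n=12: →8(W), 6(W) — all W, so L
n=13: →9(W), 7(W) — all W, so L
n=14: →10(L), so W
n=15: →11(L), so W
n=16: →12(L), so W
n=17: →13(L), so W
n=18: →12(L), so W
n=19: →13(L), so W
n=20: →16(W), 14(W) — all W, so L
n=21: →17(W), 15(W) — all W, so L
n=22: →18(W), 16(W) — all W, so L
n=23: →19(W), 17(W) — all W, so L
n=24: →20(L), so W
n=25: →21(L), so W
n=26: →22(L), so W
n=27: →23(L), so W
n=28: →22(L), so W
n=29: →23(L), so W
n=30: →26(W), 24(W) — all W, so L
n=31: →27(W), 25(W) — all W, so L
n=32: →28(W), 26(W) — all W, so L
n=33: →29(W), 27(W) — all W, so L
n=34: →30(L), so W
n=35: →31(L), so W
n=36: →32(L), so W
n=37: →33(L), so W
n=38: →32(L), so W
The losing starting values of n are exactly the entries labelled L in this table (16 of them).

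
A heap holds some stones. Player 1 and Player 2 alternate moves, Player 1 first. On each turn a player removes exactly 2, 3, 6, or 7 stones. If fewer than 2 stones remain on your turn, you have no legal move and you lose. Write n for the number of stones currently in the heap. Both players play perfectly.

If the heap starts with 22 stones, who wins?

Positions with no move are L. A position that does have a move is losing for the player to move precisely when every available move leads to a winning position for the opponent. Fill in the labels:
n=0: no move → L
n=1: no move → L
n=2: reaches L-position 0 → W
n=3: reaches L-position 1 → W
n=4: reaches L-position 1 → W
n=5: only reaches 3(W), 2(W), all W → L
n=6: reaches L-position 0 → W
n=7: reaches L-position 5 → W
n=8: reaches L-position 5 → W
n=9: only reaches 7(W), 6(W), 3(W), 2(W), all W → L
n=10: only reaches 8(W), 7(W), 4(W), 3(W), all W → L
n=11: reaches L-position 9 → W
n=12: reaches L-position 10 → W
n=13: reaches L-position 10 → W
n=14: only reaches 12(W), 11(W), 8(W), 7(W), all W → L
n=15: reaches L-position 9 → W
n=16: reaches L-position 14 → W
n=17: reaches L-position 14 → W
n=18: only reaches 16(W), 15(W), 12(W), 11(W), all W → L
n=19: only reaches 17(W), 16(W), 13(W), 12(W), all W → L
n=20: reaches L-position 18 → W
n=21: reaches L-position 19 → W
n=22: reaches L-position 19 → W
From 22 Player 1 can remove 3, leaving 19, reaching an L position.

Player 1 wins.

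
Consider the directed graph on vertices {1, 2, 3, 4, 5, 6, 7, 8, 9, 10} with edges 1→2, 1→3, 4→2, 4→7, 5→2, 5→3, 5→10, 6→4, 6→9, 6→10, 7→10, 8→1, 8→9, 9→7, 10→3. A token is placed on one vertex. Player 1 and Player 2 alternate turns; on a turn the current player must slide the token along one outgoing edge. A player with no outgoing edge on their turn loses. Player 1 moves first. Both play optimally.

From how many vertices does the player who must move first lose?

5

Build the W/L table. Terminal = L. A non-terminal position is W if it has a move to some L; otherwise it is L.
Every edge goes from a vertex to one that appears earlier in the order 3, 2, 10, 5, 7, 4, 9, 1, 6, 8, so processing vertices in that order labels each vertex after all of its successors.
3: no outgoing edge → L
2: no outgoing edge → L
10: can move to 3, which is L ⇒ W
5: can move to 2, which is L ⇒ W
7: the only move is to 10(W), a W ⇒ L
4: can move to 7, which is L ⇒ W
9: can move to 7, which is L ⇒ W
1: can move to 2, which is L ⇒ W
6: moves to 9(W), 4(W), 10(W); every one is W ⇒ L
8: moves to 1(W), 9(W); every one is W ⇒ L
The L vertices are 2, 3, 6, 7, 8; that is 5 in all.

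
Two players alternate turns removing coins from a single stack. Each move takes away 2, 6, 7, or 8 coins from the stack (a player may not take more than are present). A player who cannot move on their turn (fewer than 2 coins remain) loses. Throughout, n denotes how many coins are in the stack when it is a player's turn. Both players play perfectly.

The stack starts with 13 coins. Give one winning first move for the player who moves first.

Remove 8, leaving 5.

Build the W/L table. Terminal = L. A non-terminal position is W if it has a move to some L; otherwise it is L.
n=0: no move → L
n=1: no move → L
n=2: reaches L-position 0 → W
n=3: reaches L-position 1 → W
n=4: only reaches 2(W), which is W → L
n=5: only reaches 3(W), which is W → L
n=6: reaches L-position 4 → W
n=7: reaches L-position 5 → W
n=8: reaches L-position 1 → W
n=9: reaches L-position 1 → W
n=10: reaches L-position 4 → W
n=11: reaches L-position 5 → W
n=12: reaches L-position 5 → W
n=13: reaches L-position 5 → W
From 13, the L positions reachable in one move are: 5.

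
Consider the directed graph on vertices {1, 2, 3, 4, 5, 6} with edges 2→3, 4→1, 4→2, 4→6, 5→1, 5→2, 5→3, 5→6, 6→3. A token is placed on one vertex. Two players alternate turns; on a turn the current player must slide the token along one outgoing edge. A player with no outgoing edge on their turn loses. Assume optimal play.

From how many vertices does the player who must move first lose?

Positions with no move are L. A position that does have a move is losing for the player to move precisely when every available move leads to a winning position for the opponent. Fill in the labels:
Every edge goes from a vertex to one that appears earlier in the order 1, 3, 2, 6, 5, 4, so processing vertices in that order labels each vertex after all of its successors.
1: no outgoing edge → L
3: no outgoing edge → L
2: can move to 3, which is L ⇒ W
6: can move to 3, which is L ⇒ W
5: can move to 3, which is L ⇒ W
4: can move to 1, which is L ⇒ W
The L vertices are 1, 3; that is 2 in all.

2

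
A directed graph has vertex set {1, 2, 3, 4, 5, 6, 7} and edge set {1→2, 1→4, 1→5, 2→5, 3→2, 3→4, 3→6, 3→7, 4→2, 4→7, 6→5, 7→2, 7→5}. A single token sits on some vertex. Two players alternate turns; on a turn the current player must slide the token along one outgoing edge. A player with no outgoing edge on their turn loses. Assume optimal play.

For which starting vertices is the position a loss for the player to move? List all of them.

Work bottom-up. With no move the player to move loses. Otherwise the position is W if at least one move leads to an L position for the opponent, and L if every move leads to a W.
Every edge goes from a vertex to one that appears earlier in the order 5, 2, 7, 4, 6, 3, 1, so processing vertices in that order labels each vertex after all of its successors.
5: no outgoing edge → L
2: can move to 5, which is L ⇒ W
7: can move to 5, which is L ⇒ W
4: moves to 7(W), 2(W); every one is W ⇒ L
6: can move to 5, which is L ⇒ W
3: can move to 4, which is L ⇒ W
1: can move to 4, which is L ⇒ W
The losing starting vertices are exactly the entries labelled L in this table (2 of them).

4, 5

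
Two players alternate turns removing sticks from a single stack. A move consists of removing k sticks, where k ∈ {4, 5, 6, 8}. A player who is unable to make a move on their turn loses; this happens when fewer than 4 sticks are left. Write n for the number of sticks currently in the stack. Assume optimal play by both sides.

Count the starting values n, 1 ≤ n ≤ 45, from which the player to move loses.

15

Positions with no move are L. A position that does have a move is losing for the player to move precisely when every available move leads to a winning position for the opponent. Fill in the labels:
n=0: no move → L
n=1: no move → L
n=2: no move → L
n=3: no move → L
n=4: W (go to 0, an L position)
n=5: W (go to 1, an L position)
n=6: W (go to 2, an L position)
n=7: W (go to 3, an L position)
n=8: W (go to 3, an L position)
n=9: W (go to 3, an L position)
n=10: W (go to 2, an L position)
n=11: W (go to 3, an L position)
n=12: L (options 8(W), 7(W), 6(W), 4(W) are all W)
n=13: L (options 9(W), 8(W), 7(W), 5(W) are all W)
n=14: L (options 10(W), 9(W), 8(W), 6(W) are all W)
n=15: L (options 11(W), 10(W), 9(W), 7(W) are all W)
n=16: W (go to 12, an L position)
n=17: W (go to 13, an L position)
n=18: W (go to 14, an L position)
n=19: W (go to 15, an L position)
n=20: W (go to 15, an L position)
n=21: W (go to 15, an L position)
n=22: W (go to 14, an L position)
n=23: W (go to 15, an L position)
n=24: L (options 20(W), 19(W), 18(W), 16(W) are all W)
n=25: L (options 21(W), 20(W), 19(W), 17(W) are all W)
n=26: L (options 22(W), 21(W), 20(W), 18(W) are all W)
n=27: L (options 23(W), 22(W), 21(W), 19(W) are all W)
n=28: W (go to 24, an L position)
n=29: W (go to 25, an L position)
n=30: W (go to 26, an L position)
n=31: W (go to 27, an L position)
n=32: W (go to 27, an L position)
n=33: W (go to 27, an L position)
n=34: W (go to 26, an L position)
n=35: W (go to 27, an L position)
n=36: L (options 32(W), 31(W), 30(W), 28(W) are all W)
n=37: L (options 33(W), 32(W), 31(W), 29(W) are all W)
n=38: L (options 34(W), 33(W), 32(W), 30(W) are all W)
n=39: L (options 35(W), 34(W), 33(W), 31(W) are all W)
n=40: W (go to 36, an L position)
n=41: W (go to 37, an L position)
n=42: W (go to 38, an L position)
n=43: W (go to 39, an L position)
n=44: W (go to 39, an L position)
n=45: W (go to 39, an L position)
L entries with 1 ≤ n ≤ 45 (n=0 is outside the asked range and is not counted): n = 1, 2, 3, 12, 13, 14, 15, 24, 25, 26, 27, 36, 37, 38, 39; that makes 15.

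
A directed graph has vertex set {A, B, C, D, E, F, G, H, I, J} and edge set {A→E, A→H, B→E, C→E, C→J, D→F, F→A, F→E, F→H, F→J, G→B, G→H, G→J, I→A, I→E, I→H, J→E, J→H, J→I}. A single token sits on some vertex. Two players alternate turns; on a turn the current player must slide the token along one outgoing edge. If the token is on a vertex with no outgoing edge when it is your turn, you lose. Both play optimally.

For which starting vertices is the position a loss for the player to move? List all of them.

Classify positions by backward induction: terminal positions (no move available) are L. From any other position, the mover wins iff some move reaches an L.
Every edge goes from a vertex to one that appears earlier in the order E, H, A, I, J, F, B, G, C, D, so processing vertices in that order labels each vertex after all of its successors.
E: no outgoing edge → L
H: no outgoing edge → L
A: can move to H, which is L ⇒ W
I: can move to H, which is L ⇒ W
J: can move to H, which is L ⇒ W
F: can move to H, which is L ⇒ W
B: can move to E, which is L ⇒ W
G: can move to H, which is L ⇒ W
C: can move to E, which is L ⇒ W
D: the only move is to F(W), a W ⇒ L
Reading off the rows marked L gives the requested list; there are 3 such vertices.

D, E, H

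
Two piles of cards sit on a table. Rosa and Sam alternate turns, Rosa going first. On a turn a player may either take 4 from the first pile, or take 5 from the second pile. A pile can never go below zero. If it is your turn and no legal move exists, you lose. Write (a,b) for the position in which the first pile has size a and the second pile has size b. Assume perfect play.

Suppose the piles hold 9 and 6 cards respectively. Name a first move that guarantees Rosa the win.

Move to (5,6).

Positions with no move are L. A position that does have a move is losing for the player to move precisely when every available move leads to a winning position for the opponent. Fill in the labels:
No move ever increases a pile, so every position that can arise here has a ≤ 9 and b ≤ 6; it is enough to label the cells with 0 ≤ a ≤ 9 and 0 ≤ b ≤ 6.
Every move lowers a or b (never raises either), so fill the grid row by row in increasing a, and left to right within a row: each cell's successors are then already labelled.
      b=0  b=1  b=2  b=3  b=4  b=5  b=6
a=0:    L    L    L    L    L    W    W
a=1:    L    L    L    L    L    W    W
a=2:    L    L    L    L    L    W    W
a=3:    L    L    L    L    L    W    W
a=4:    W    W    W    W    W    L    L
a=5:    W    W    W    W    W    L    L
a=6:    W    W    W    W    W    L    L
a=7:    W    W    W    W    W    L    L
a=8:    L    L    L    L    L    W    W
a=9:    L    L    L    L    L    W    W
Cells with no legal move (terminal, hence L): (0,0), (0,1), (0,2), (0,3), (0,4), (1,0), (1,1), (1,2), (1,3), (1,4), (2,0), (2,1), (2,2), (2,3), (2,4), (3,0), (3,1), (3,2), (3,3), (3,4).
The remaining L cells, each justified by listing all of its moves:
(4,5): →(0,5)(W), (4,0)(W) — all W, so L
(4,6): →(0,6)(W), (4,1)(W) — all W, so L
(5,5): →(1,5)(W), (5,0)(W) — all W, so L
(5,6): →(1,6)(W), (5,1)(W) — all W, so L
(6,5): →(2,5)(W), (6,0)(W) — all W, so L
(6,6): →(2,6)(W), (6,1)(W) — all W, so L
(7,5): →(3,5)(W), (7,0)(W) — all W, so L
(7,6): →(3,6)(W), (7,1)(W) — all W, so L
(8,0): →(4,0)(W) only, which is W, so L
(8,1): →(4,1)(W) only, which is W, so L
(8,2): →(4,2)(W) only, which is W, so L
(8,3): →(4,3)(W) only, which is W, so L
(8,4): →(4,4)(W) only, which is W, so L
(9,0): →(5,0)(W) only, which is W, so L
(9,1): →(5,1)(W) only, which is W, so L
(9,2): →(5,2)(W) only, which is W, so L
(9,3): →(5,3)(W) only, which is W, so L
(9,4): →(5,4)(W) only, which is W, so L
Every other cell has at least one move into one of the L cells above, so it is W.
From (9,6), the L positions reachable in one move are: (5,6), (9,1). Any move reaching one of these is winning.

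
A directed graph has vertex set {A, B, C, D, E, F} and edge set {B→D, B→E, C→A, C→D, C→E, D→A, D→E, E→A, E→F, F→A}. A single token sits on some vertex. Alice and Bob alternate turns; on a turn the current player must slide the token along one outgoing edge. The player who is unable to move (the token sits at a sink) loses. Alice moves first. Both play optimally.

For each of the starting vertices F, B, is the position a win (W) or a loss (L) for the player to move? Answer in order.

F: W, B: L

Build the W/L table. Terminal = L. A non-terminal position is W if it has a move to some L; otherwise it is L.
Every edge goes from a vertex to one that appears earlier in the order A, F, E, D, C, B, so processing vertices in that order labels each vertex after all of its successors.
A: no outgoing edge → L
F: reaches L-position A → W
E: reaches L-position A → W
D: reaches L-position A → W
C: reaches L-position A → W
B: only reaches D(W), E(W), all W → L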